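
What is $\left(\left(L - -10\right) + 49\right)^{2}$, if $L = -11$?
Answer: $2304$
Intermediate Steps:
$\left(\left(L - -10\right) + 49\right)^{2} = \left(\left(-11 - -10\right) + 49\right)^{2} = \left(\left(-11 + 10\right) + 49\right)^{2} = \left(-1 + 49\right)^{2} = 48^{2} = 2304$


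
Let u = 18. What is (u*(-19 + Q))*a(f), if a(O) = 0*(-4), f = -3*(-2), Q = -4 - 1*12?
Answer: 0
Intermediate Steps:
Q = -16 (Q = -4 - 12 = -16)
f = 6
a(O) = 0
(u*(-19 + Q))*a(f) = (18*(-19 - 16))*0 = (18*(-35))*0 = -630*0 = 0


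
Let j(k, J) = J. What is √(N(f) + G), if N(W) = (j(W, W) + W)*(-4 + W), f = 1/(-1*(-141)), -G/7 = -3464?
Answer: √482073362/141 ≈ 155.72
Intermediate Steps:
G = 24248 (G = -7*(-3464) = 24248)
f = 1/141 ≈ 0.0070922
N(W) = 2*W*(-4 + W) (N(W) = (W + W)*(-4 + W) = (2*W)*(-4 + W) = 2*W*(-4 + W))
√(N(f) + G) = √(2*(1/141)*(-4 + 1/141) + 24248) = √(2*(1/141)*(-563/141) + 24248) = √(-1126/19881 + 24248) = √(482073362/19881) = √482073362/141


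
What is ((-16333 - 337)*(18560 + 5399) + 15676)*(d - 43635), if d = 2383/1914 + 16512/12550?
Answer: 104645944484898473807/6005175 ≈ 1.7426e+13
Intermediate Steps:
d = 30755309/12010350 (d = 2383*(1/1914) + 16512*(1/12550) = 2383/1914 + 8256/6275 = 30755309/12010350 ≈ 2.5607)
((-16333 - 337)*(18560 + 5399) + 15676)*(d - 43635) = ((-16333 - 337)*(18560 + 5399) + 15676)*(30755309/12010350 - 43635) = (-16670*23959 + 15676)*(-524040866941/12010350) = (-399396530 + 15676)*(-524040866941/12010350) = -399380854*(-524040866941/12010350) = 104645944484898473807/6005175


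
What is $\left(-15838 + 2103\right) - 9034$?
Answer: $-22769$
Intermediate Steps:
$\left(-15838 + 2103\right) - 9034 = -13735 - 9034 = -22769$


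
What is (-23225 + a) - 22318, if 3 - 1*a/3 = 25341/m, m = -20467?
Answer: -931868355/20467 ≈ -45530.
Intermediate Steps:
a = 260226/20467 (a = 9 - 76023/(-20467) = 9 - 76023*(-1)/20467 = 9 - 3*(-25341/20467) = 9 + 76023/20467 = 260226/20467 ≈ 12.714)
(-23225 + a) - 22318 = (-23225 + 260226/20467) - 22318 = -475085849/20467 - 22318 = -931868355/20467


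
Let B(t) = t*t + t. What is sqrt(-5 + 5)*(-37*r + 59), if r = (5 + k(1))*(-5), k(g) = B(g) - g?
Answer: 0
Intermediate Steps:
B(t) = t + t**2 (B(t) = t**2 + t = t + t**2)
k(g) = -g + g*(1 + g) (k(g) = g*(1 + g) - g = -g + g*(1 + g))
r = -30 (r = (5 + 1**2)*(-5) = (5 + 1)*(-5) = 6*(-5) = -30)
sqrt(-5 + 5)*(-37*r + 59) = sqrt(-5 + 5)*(-37*(-30) + 59) = sqrt(0)*(1110 + 59) = 0*1169 = 0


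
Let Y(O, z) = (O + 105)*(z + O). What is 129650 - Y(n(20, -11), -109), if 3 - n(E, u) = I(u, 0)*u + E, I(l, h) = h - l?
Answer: 130695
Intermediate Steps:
n(E, u) = 3 + u² - E (n(E, u) = 3 - ((0 - u)*u + E) = 3 - ((-u)*u + E) = 3 - (-u² + E) = 3 - (E - u²) = 3 + (u² - E) = 3 + u² - E)
Y(O, z) = (105 + O)*(O + z)
129650 - Y(n(20, -11), -109) = 129650 - ((3 + (-11)² - 1*20)² + 105*(3 + (-11)² - 1*20) + 105*(-109) + (3 + (-11)² - 1*20)*(-109)) = 129650 - ((3 + 121 - 20)² + 105*(3 + 121 - 20) - 11445 + (3 + 121 - 20)*(-109)) = 129650 - (104² + 105*104 - 11445 + 104*(-109)) = 129650 - (10816 + 10920 - 11445 - 11336) = 129650 - 1*(-1045) = 129650 + 1045 = 130695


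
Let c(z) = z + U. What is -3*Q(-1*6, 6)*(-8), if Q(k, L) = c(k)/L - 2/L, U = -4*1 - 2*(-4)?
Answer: -16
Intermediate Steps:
U = 4 (U = -4 + 8 = 4)
c(z) = 4 + z (c(z) = z + 4 = 4 + z)
Q(k, L) = -2/L + (4 + k)/L (Q(k, L) = (4 + k)/L - 2/L = -2/L + (4 + k)/L)
-3*Q(-1*6, 6)*(-8) = -3*(2 - 1*6)/6*(-8) = -(2 - 6)/2*(-8) = -(-4)/2*(-8) = -3*(-⅔)*(-8) = 2*(-8) = -16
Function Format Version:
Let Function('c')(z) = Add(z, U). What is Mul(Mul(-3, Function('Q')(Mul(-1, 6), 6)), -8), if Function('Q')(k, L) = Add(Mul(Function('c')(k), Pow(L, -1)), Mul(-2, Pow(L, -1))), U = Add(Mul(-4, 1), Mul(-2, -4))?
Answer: -16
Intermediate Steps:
U = 4 (U = Add(-4, 8) = 4)
Function('c')(z) = Add(4, z) (Function('c')(z) = Add(z, 4) = Add(4, z))
Function('Q')(k, L) = Add(Mul(-2, Pow(L, -1)), Mul(Pow(L, -1), Add(4, k))) (Function('Q')(k, L) = Add(Mul(Add(4, k), Pow(L, -1)), Mul(-2, Pow(L, -1))) = Add(Mul(Pow(L, -1), Add(4, k)), Mul(-2, Pow(L, -1))) = Add(Mul(-2, Pow(L, -1)), Mul(Pow(L, -1), Add(4, k))))
Mul(Mul(-3, Function('Q')(Mul(-1, 6), 6)), -8) = Mul(Mul(-3, Mul(Pow(6, -1), Add(2, Mul(-1, 6)))), -8) = Mul(Mul(-3, Mul(Rational(1, 6), Add(2, -6))), -8) = Mul(Mul(-3, Mul(Rational(1, 6), -4)), -8) = Mul(Mul(-3, Rational(-2, 3)), -8) = Mul(2, -8) = -16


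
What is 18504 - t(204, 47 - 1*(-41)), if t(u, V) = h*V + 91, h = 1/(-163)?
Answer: 3001407/163 ≈ 18414.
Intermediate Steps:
h = -1/163 ≈ -0.0061350
t(u, V) = 91 - V/163 (t(u, V) = -V/163 + 91 = 91 - V/163)
18504 - t(204, 47 - 1*(-41)) = 18504 - (91 - (47 - 1*(-41))/163) = 18504 - (91 - (47 + 41)/163) = 18504 - (91 - 1/163*88) = 18504 - (91 - 88/163) = 18504 - 1*14745/163 = 18504 - 14745/163 = 3001407/163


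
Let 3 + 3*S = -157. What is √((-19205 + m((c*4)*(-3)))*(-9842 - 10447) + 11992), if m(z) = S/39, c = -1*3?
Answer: √592718463597/39 ≈ 19741.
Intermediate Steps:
S = -160/3 (S = -1 + (⅓)*(-157) = -1 - 157/3 = -160/3 ≈ -53.333)
c = -3
m(z) = -160/117 (m(z) = -160/3/39 = -160/3*1/39 = -160/117)
√((-19205 + m((c*4)*(-3)))*(-9842 - 10447) + 11992) = √((-19205 - 160/117)*(-9842 - 10447) + 11992) = √(-2247145/117*(-20289) + 11992) = √(15197441635/39 + 11992) = √(15197909323/39) = √592718463597/39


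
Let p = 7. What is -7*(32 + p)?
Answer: -273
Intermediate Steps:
-7*(32 + p) = -7*(32 + 7) = -7*39 = -273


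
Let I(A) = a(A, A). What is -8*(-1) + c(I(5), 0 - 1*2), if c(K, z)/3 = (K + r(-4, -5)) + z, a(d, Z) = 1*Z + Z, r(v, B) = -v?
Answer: 44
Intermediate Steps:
a(d, Z) = 2*Z (a(d, Z) = Z + Z = 2*Z)
I(A) = 2*A
c(K, z) = 12 + 3*K + 3*z (c(K, z) = 3*((K - 1*(-4)) + z) = 3*((K + 4) + z) = 3*((4 + K) + z) = 3*(4 + K + z) = 12 + 3*K + 3*z)
-8*(-1) + c(I(5), 0 - 1*2) = -8*(-1) + (12 + 3*(2*5) + 3*(0 - 1*2)) = 8 + (12 + 3*10 + 3*(0 - 2)) = 8 + (12 + 30 + 3*(-2)) = 8 + (12 + 30 - 6) = 8 + 36 = 44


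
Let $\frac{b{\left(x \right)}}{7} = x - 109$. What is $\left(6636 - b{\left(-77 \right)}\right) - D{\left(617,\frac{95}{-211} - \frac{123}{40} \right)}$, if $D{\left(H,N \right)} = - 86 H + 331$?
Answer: $60669$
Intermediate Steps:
$b{\left(x \right)} = -763 + 7 x$ ($b{\left(x \right)} = 7 \left(x - 109\right) = 7 \left(-109 + x\right) = -763 + 7 x$)
$D{\left(H,N \right)} = 331 - 86 H$
$\left(6636 - b{\left(-77 \right)}\right) - D{\left(617,\frac{95}{-211} - \frac{123}{40} \right)} = \left(6636 - \left(-763 + 7 \left(-77\right)\right)\right) - \left(331 - 53062\right) = \left(6636 - \left(-763 - 539\right)\right) - \left(331 - 53062\right) = \left(6636 - -1302\right) - -52731 = \left(6636 + 1302\right) + 52731 = 7938 + 52731 = 60669$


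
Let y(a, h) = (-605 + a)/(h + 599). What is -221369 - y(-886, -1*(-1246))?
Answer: -136141438/615 ≈ -2.2137e+5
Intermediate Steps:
y(a, h) = (-605 + a)/(599 + h)
-221369 - y(-886, -1*(-1246)) = -221369 - (-605 - 886)/(599 - 1*(-1246)) = -221369 - (-1491)/(599 + 1246) = -221369 - (-1491)/1845 = -221369 - 1*(-497/615) = -221369 + 497/615 = -136141438/615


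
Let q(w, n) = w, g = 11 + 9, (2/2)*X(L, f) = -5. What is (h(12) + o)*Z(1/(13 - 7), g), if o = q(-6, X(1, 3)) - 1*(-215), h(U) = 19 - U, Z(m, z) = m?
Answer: 36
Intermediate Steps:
X(L, f) = -5
g = 20
o = 209 (o = -6 - 1*(-215) = -6 + 215 = 209)
(h(12) + o)*Z(1/(13 - 7), g) = ((19 - 1*12) + 209)/(13 - 7) = ((19 - 12) + 209)/6 = (7 + 209)*(1/6) = 216*(1/6) = 36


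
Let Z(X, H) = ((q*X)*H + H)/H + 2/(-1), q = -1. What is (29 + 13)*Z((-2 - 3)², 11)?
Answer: -1092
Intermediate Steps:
Z(X, H) = -2 + (H - H*X)/H (Z(X, H) = ((-X)*H + H)/H + 2/(-1) = (-H*X + H)/H + 2*(-1) = (H - H*X)/H - 2 = -2 + (H - H*X)/H)
(29 + 13)*Z((-2 - 3)², 11) = (29 + 13)*(-1 - (-2 - 3)²) = 42*(-1 - 1*(-5)²) = 42*(-1 - 1*25) = 42*(-1 - 25) = 42*(-26) = -1092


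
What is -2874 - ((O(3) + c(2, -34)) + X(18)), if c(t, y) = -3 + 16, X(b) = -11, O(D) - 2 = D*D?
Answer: -2887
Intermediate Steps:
O(D) = 2 + D² (O(D) = 2 + D*D = 2 + D²)
c(t, y) = 13
-2874 - ((O(3) + c(2, -34)) + X(18)) = -2874 - (((2 + 3²) + 13) - 11) = -2874 - (((2 + 9) + 13) - 11) = -2874 - ((11 + 13) - 11) = -2874 - (24 - 11) = -2874 - 1*13 = -2874 - 13 = -2887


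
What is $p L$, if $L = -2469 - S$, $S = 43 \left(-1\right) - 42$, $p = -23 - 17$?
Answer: $95360$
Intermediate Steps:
$p = -40$ ($p = -23 - 17 = -40$)
$S = -85$ ($S = -43 - 42 = -85$)
$L = -2384$ ($L = -2469 - -85 = -2469 + 85 = -2384$)
$p L = \left(-40\right) \left(-2384\right) = 95360$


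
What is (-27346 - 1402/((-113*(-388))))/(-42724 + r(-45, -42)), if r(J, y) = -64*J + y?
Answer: 85639959/124911556 ≈ 0.68561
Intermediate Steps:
r(J, y) = y - 64*J
(-27346 - 1402/((-113*(-388))))/(-42724 + r(-45, -42)) = (-27346 - 1402/((-113*(-388))))/(-42724 + (-42 - 64*(-45))) = (-27346 - 1402/43844)/(-42724 + (-42 + 2880)) = (-27346 - 1402*1/43844)/(-42724 + 2838) = (-27346 - 701/21922)/(-39886) = -599479713/21922*(-1/39886) = 85639959/124911556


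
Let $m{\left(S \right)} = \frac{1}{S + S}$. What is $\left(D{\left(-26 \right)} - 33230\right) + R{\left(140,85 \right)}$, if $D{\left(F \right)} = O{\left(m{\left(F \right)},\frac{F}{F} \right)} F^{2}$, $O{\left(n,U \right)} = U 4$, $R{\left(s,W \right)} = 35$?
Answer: $-30491$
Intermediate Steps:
$m{\left(S \right)} = \frac{1}{2 S}$
$O{\left(n,U \right)} = 4 U$
$D{\left(F \right)} = 4 F^{2}$ ($D{\left(F \right)} = 4 \frac{F}{F} F^{2} = 4 \cdot 1 F^{2} = 4 F^{2}$)
$\left(D{\left(-26 \right)} - 33230\right) + R{\left(140,85 \right)} = \left(4 \left(-26\right)^{2} - 33230\right) + 35 = \left(4 \cdot 676 - 33230\right) + 35 = \left(2704 - 33230\right) + 35 = -30526 + 35 = -30491$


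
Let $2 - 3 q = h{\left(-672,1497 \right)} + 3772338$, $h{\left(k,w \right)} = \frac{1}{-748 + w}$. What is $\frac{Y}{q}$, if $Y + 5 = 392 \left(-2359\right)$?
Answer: $\frac{692625017}{941826555} \approx 0.73541$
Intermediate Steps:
$q = - \frac{941826555}{749}$ ($q = \frac{2}{3} - \frac{\frac{1}{-748 + 1497} + 3772338}{3} = \frac{2}{3} - \frac{\frac{1}{749} + 3772338}{3} = \frac{2}{3} - \frac{2825481163}{2247} = - \frac{941826555}{749} \approx -1.2574 \cdot 10^{6}$)
$Y = -924733$ ($Y = -5 + 392 \left(-2359\right) = -5 - 924728 = -924733$)
$\frac{Y}{q} = - \frac{924733}{- \frac{941826555}{749}} = \left(-924733\right) \left(- \frac{749}{941826555}\right) = \frac{692625017}{941826555}$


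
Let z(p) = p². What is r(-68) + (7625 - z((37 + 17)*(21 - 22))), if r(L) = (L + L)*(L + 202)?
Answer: -13515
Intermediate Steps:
r(L) = 2*L*(202 + L) (r(L) = (2*L)*(202 + L) = 2*L*(202 + L))
r(-68) + (7625 - z((37 + 17)*(21 - 22))) = 2*(-68)*(202 - 68) + (7625 - ((37 + 17)*(21 - 22))²) = 2*(-68)*134 + (7625 - (54*(-1))²) = -18224 + (7625 - 1*(-54)²) = -18224 + (7625 - 1*2916) = -18224 + (7625 - 2916) = -18224 + 4709 = -13515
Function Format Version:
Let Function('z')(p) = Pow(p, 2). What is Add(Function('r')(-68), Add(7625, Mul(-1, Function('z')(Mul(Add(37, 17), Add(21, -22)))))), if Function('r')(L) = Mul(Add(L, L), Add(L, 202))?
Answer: -13515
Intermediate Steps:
Function('r')(L) = Mul(2, L, Add(202, L)) (Function('r')(L) = Mul(Mul(2, L), Add(202, L)) = Mul(2, L, Add(202, L)))
Add(Function('r')(-68), Add(7625, Mul(-1, Function('z')(Mul(Add(37, 17), Add(21, -22)))))) = Add(Mul(2, -68, Add(202, -68)), Add(7625, Mul(-1, Pow(Mul(Add(37, 17), Add(21, -22)), 2)))) = Add(Mul(2, -68, 134), Add(7625, Mul(-1, Pow(Mul(54, -1), 2)))) = Add(-18224, Add(7625, Mul(-1, Pow(-54, 2)))) = Add(-18224, Add(7625, Mul(-1, 2916))) = Add(-18224, Add(7625, -2916)) = Add(-18224, 4709) = -13515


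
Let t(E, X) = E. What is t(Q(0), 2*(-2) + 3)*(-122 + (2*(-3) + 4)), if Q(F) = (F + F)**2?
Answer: 0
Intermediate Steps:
Q(F) = 4*F**2 (Q(F) = (2*F)**2 = 4*F**2)
t(Q(0), 2*(-2) + 3)*(-122 + (2*(-3) + 4)) = (4*0**2)*(-122 + (2*(-3) + 4)) = (4*0)*(-122 + (-6 + 4)) = 0*(-122 - 2) = 0*(-124) = 0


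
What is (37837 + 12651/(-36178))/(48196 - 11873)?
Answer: 1368854335/1314093494 ≈ 1.0417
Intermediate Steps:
(37837 + 12651/(-36178))/(48196 - 11873) = (37837 + 12651*(-1/36178))/36323 = (37837 - 12651/36178)*(1/36323) = (1368854335/36178)*(1/36323) = 1368854335/1314093494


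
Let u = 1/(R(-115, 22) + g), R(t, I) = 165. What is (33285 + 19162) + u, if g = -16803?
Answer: 872613185/16638 ≈ 52447.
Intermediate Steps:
u = -1/16638 (u = 1/(165 - 16803) = 1/(-16638) = -1/16638 ≈ -6.0103e-5)
(33285 + 19162) + u = (33285 + 19162) - 1/16638 = 52447 - 1/16638 = 872613185/16638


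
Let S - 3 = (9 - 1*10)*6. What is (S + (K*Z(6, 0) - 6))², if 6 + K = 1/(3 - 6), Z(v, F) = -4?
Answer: 2401/9 ≈ 266.78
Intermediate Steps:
K = -19/3 (K = -6 + 1/(3 - 6) = -6 + 1/(-3) = -6 - ⅓ = -19/3 ≈ -6.3333)
S = -3 (S = 3 + (9 - 1*10)*6 = 3 + (9 - 10)*6 = 3 - 1*6 = 3 - 6 = -3)
(S + (K*Z(6, 0) - 6))² = (-3 + (-19/3*(-4) - 6))² = (-3 + (76/3 - 6))² = (-3 + 58/3)² = (49/3)² = 2401/9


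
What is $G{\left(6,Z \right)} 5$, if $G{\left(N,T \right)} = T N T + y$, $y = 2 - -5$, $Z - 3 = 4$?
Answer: $1505$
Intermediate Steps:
$Z = 7$ ($Z = 3 + 4 = 7$)
$y = 7$ ($y = 2 + 5 = 7$)
$G{\left(N,T \right)} = 7 + N T^{2}$ ($G{\left(N,T \right)} = T N T + 7 = N T T + 7 = N T^{2} + 7 = 7 + N T^{2}$)
$G{\left(6,Z \right)} 5 = \left(7 + 6 \cdot 7^{2}\right) 5 = \left(7 + 6 \cdot 49\right) 5 = \left(7 + 294\right) 5 = 301 \cdot 5 = 1505$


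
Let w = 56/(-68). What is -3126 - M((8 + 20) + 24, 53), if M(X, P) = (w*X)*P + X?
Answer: -15442/17 ≈ -908.35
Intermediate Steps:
w = -14/17 (w = 56*(-1/68) = -14/17 ≈ -0.82353)
M(X, P) = X - 14*P*X/17 (M(X, P) = (-14*X/17)*P + X = -14*P*X/17 + X = X - 14*P*X/17)
-3126 - M((8 + 20) + 24, 53) = -3126 - ((8 + 20) + 24)*(17 - 14*53)/17 = -3126 - (28 + 24)*(17 - 742)/17 = -3126 - 52*(-725)/17 = -3126 - 1*(-37700/17) = -3126 + 37700/17 = -15442/17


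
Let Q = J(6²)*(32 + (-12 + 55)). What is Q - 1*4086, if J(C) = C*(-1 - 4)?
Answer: -17586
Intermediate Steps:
J(C) = -5*C (J(C) = C*(-5) = -5*C)
Q = -13500 (Q = (-5*6²)*(32 + (-12 + 55)) = (-5*36)*(32 + 43) = -180*75 = -13500)
Q - 1*4086 = -13500 - 1*4086 = -13500 - 4086 = -17586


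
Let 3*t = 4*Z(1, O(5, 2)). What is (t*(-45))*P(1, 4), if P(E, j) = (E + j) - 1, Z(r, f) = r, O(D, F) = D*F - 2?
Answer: -240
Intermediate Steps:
O(D, F) = -2 + D*F
t = 4/3 (t = (4*1)/3 = (⅓)*4 = 4/3 ≈ 1.3333)
P(E, j) = -1 + E + j
(t*(-45))*P(1, 4) = ((4/3)*(-45))*(-1 + 1 + 4) = -60*4 = -240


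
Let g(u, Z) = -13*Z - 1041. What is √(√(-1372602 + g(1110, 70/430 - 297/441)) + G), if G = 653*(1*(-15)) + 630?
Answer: √(-830358165 + 301*I*√124452827959)/301 ≈ 6.1088 + 95.929*I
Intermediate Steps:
g(u, Z) = -1041 - 13*Z
G = -9165 (G = 653*(-15) + 630 = -9795 + 630 = -9165)
√(√(-1372602 + g(1110, 70/430 - 297/441)) + G) = √(√(-1372602 + (-1041 - 13*(70/430 - 297/441))) - 9165) = √(√(-1372602 + (-1041 - 13*(70*(1/430) - 297*1/441))) - 9165) = √(√(-1372602 + (-1041 - 13*(7/43 - 33/49))) - 9165) = √(√(-1372602 + (-1041 - 13*(-1076/2107))) - 9165) = √(√(-1372602 + (-1041 + 13988/2107)) - 9165) = √(√(-1372602 - 2179399/2107) - 9165) = √(√(-2894251813/2107) - 9165) = √(I*√124452827959/301 - 9165) = √(-9165 + I*√124452827959/301)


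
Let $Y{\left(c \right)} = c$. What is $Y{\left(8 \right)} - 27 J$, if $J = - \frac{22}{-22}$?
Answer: $-19$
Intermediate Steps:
$J = 1$ ($J = \left(-22\right) \left(- \frac{1}{22}\right) = 1$)
$Y{\left(8 \right)} - 27 J = 8 - 27 = -19$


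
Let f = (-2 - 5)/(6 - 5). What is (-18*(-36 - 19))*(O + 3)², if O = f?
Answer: 15840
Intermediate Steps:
f = -7 (f = -7/1 = -7*1 = -7)
O = -7
(-18*(-36 - 19))*(O + 3)² = (-18*(-36 - 19))*(-7 + 3)² = -18*(-55)*(-4)² = 990*16 = 15840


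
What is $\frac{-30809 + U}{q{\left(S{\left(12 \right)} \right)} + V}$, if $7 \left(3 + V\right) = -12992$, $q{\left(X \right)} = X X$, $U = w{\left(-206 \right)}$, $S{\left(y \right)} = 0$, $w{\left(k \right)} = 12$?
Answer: $\frac{2369}{143} \approx 16.566$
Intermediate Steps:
$U = 12$
$q{\left(X \right)} = X^{2}$
$V = -1859$ ($V = -3 + \frac{1}{7} \left(-12992\right) = -3 - 1856 = -1859$)
$\frac{-30809 + U}{q{\left(S{\left(12 \right)} \right)} + V} = \frac{-30809 + 12}{0^{2} - 1859} = - \frac{30797}{0 - 1859} = - \frac{30797}{-1859} = \left(-30797\right) \left(- \frac{1}{1859}\right) = \frac{2369}{143}$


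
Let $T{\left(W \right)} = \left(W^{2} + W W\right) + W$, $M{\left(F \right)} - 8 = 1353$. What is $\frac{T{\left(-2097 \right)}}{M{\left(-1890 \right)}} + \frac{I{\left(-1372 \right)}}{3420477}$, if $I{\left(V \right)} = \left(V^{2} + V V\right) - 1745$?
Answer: $\frac{10026807140740}{1551756399} \approx 6461.6$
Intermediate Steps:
$I{\left(V \right)} = -1745 + 2 V^{2}$ ($I{\left(V \right)} = \left(V^{2} + V^{2}\right) - 1745 = 2 V^{2} - 1745 = -1745 + 2 V^{2}$)
$M{\left(F \right)} = 1361$ ($M{\left(F \right)} = 8 + 1353 = 1361$)
$T{\left(W \right)} = W + 2 W^{2}$ ($T{\left(W \right)} = \left(W^{2} + W^{2}\right) + W = 2 W^{2} + W = W + 2 W^{2}$)
$\frac{T{\left(-2097 \right)}}{M{\left(-1890 \right)}} + \frac{I{\left(-1372 \right)}}{3420477} = \frac{\left(-2097\right) \left(1 + 2 \left(-2097\right)\right)}{1361} + \frac{-1745 + 2 \left(-1372\right)^{2}}{3420477} = - 2097 \left(1 - 4194\right) \frac{1}{1361} + \left(-1745 + 2 \cdot 1882384\right) \frac{1}{3420477} = \left(-2097\right) \left(-4193\right) \frac{1}{1361} + \left(-1745 + 3764768\right) \frac{1}{3420477} = 8792721 \cdot \frac{1}{1361} + 3763023 \cdot \frac{1}{3420477} = \frac{8792721}{1361} + \frac{1254341}{1140159} = \frac{10026807140740}{1551756399}$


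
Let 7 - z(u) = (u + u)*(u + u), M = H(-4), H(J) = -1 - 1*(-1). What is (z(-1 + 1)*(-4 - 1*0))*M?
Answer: 0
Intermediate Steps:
H(J) = 0 (H(J) = -1 + 1 = 0)
M = 0
z(u) = 7 - 4*u² (z(u) = 7 - (u + u)*(u + u) = 7 - 2*u*2*u = 7 - 4*u²)
(z(-1 + 1)*(-4 - 1*0))*M = ((7 - 4*(-1 + 1)²)*(-4 - 1*0))*0 = ((7 - 4*0²)*(-4 + 0))*0 = ((7 - 4*0)*(-4))*0 = ((7 + 0)*(-4))*0 = (7*(-4))*0 = -28*0 = 0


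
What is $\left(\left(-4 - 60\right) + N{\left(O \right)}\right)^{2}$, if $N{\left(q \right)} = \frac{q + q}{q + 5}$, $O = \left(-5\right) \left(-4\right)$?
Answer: $\frac{97344}{25} \approx 3893.8$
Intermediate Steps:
$O = 20$
$N{\left(q \right)} = \frac{2 q}{5 + q}$
$\left(\left(-4 - 60\right) + N{\left(O \right)}\right)^{2} = \left(\left(-4 - 60\right) + 2 \cdot 20 \frac{1}{5 + 20}\right)^{2} = \left(\left(-4 - 60\right) + 2 \cdot 20 \cdot \frac{1}{25}\right)^{2} = \left(-64 + 2 \cdot 20 \cdot \frac{1}{25}\right)^{2} = \left(-64 + \frac{8}{5}\right)^{2} = \left(- \frac{312}{5}\right)^{2} = \frac{97344}{25}$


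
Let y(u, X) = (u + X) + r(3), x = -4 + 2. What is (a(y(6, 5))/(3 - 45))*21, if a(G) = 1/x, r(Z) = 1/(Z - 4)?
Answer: ¼ ≈ 0.25000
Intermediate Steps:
r(Z) = 1/(-4 + Z)
x = -2
y(u, X) = -1 + X + u (y(u, X) = (u + X) + 1/(-4 + 3) = (X + u) + 1/(-1) = (X + u) - 1 = -1 + X + u)
a(G) = -½ (a(G) = 1/(-2) = -½)
(a(y(6, 5))/(3 - 45))*21 = -1/(2*(3 - 45))*21 = -½/(-42)*21 = -½*(-1/42)*21 = (1/84)*21 = ¼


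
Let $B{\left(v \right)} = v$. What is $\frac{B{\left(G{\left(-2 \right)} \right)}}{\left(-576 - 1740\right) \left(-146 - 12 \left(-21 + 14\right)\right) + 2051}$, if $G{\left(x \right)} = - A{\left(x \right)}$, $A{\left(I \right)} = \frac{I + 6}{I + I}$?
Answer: $\frac{1}{145643} \approx 6.8661 \cdot 10^{-6}$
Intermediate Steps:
$A{\left(I \right)} = \frac{6 + I}{2 I}$
$G{\left(x \right)} = - \frac{6 + x}{2 x}$
$\frac{B{\left(G{\left(-2 \right)} \right)}}{\left(-576 - 1740\right) \left(-146 - 12 \left(-21 + 14\right)\right) + 2051} = \frac{\frac{1}{2} \frac{1}{-2} \left(-6 - -2\right)}{\left(-576 - 1740\right) \left(-146 - 12 \left(-21 + 14\right)\right) + 2051} = \frac{\frac{1}{2} \left(- \frac{1}{2}\right) \left(-6 + 2\right)}{- 2316 \left(-146 - -84\right) + 2051} = \frac{\frac{1}{2} \left(- \frac{1}{2}\right) \left(-4\right)}{- 2316 \left(-146 + 84\right) + 2051} = 1 \frac{1}{\left(-2316\right) \left(-62\right) + 2051} = 1 \frac{1}{143592 + 2051} = 1 \cdot \frac{1}{145643} = \frac{1}{145643}$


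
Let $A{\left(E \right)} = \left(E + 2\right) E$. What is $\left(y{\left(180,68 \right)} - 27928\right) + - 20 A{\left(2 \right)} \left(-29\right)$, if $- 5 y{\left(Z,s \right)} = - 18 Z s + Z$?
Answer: $20740$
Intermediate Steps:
$A{\left(E \right)} = E \left(2 + E\right)$ ($A{\left(E \right)} = \left(2 + E\right) E = E \left(2 + E\right)$)
$y{\left(Z,s \right)} = - \frac{Z}{5} + \frac{18 Z s}{5}$ ($y{\left(Z,s \right)} = - \frac{- 18 Z s + Z}{5} = - \frac{Z - 18 Z s}{5} = - \frac{Z}{5} + \frac{18 Z s}{5}$)
$\left(y{\left(180,68 \right)} - 27928\right) + - 20 A{\left(2 \right)} \left(-29\right) = \left(\frac{1}{5} \cdot 180 \left(-1 + 18 \cdot 68\right) - 27928\right) + - 20 \cdot 2 \left(2 + 2\right) \left(-29\right) = \left(\frac{1}{5} \cdot 180 \left(-1 + 1224\right) - 27928\right) + - 20 \cdot 2 \cdot 4 \left(-29\right) = \left(\frac{1}{5} \cdot 180 \cdot 1223 - 27928\right) + \left(-20\right) 8 \left(-29\right) = \left(44028 - 27928\right) - -4640 = 16100 + 4640 = 20740$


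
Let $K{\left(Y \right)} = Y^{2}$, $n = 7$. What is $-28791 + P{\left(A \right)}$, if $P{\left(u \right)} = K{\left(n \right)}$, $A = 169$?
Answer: $-28742$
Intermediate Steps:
$P{\left(u \right)} = 49$ ($P{\left(u \right)} = 7^{2} = 49$)
$-28791 + P{\left(A \right)} = -28791 + 49 = -28742$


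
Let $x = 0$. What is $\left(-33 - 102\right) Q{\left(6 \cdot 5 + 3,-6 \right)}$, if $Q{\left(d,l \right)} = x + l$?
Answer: $810$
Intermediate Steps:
$Q{\left(d,l \right)} = l$ ($Q{\left(d,l \right)} = 0 + l = l$)
$\left(-33 - 102\right) Q{\left(6 \cdot 5 + 3,-6 \right)} = \left(-33 - 102\right) \left(-6\right) = \left(-135\right) \left(-6\right) = 810$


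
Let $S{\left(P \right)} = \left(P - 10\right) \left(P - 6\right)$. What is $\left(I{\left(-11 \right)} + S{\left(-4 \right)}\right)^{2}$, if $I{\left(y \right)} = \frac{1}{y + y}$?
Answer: $\frac{9480241}{484} \approx 19587.0$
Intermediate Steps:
$I{\left(y \right)} = \frac{1}{2 y}$
$S{\left(P \right)} = \left(-10 + P\right) \left(-6 + P\right)$
$\left(I{\left(-11 \right)} + S{\left(-4 \right)}\right)^{2} = \left(\frac{1}{2 \left(-11\right)} + \left(60 + \left(-4\right)^{2} - -64\right)\right)^{2} = \left(\frac{1}{2} \left(- \frac{1}{11}\right) + \left(60 + 16 + 64\right)\right)^{2} = \left(- \frac{1}{22} + 140\right)^{2} = \left(\frac{3079}{22}\right)^{2} = \frac{9480241}{484}$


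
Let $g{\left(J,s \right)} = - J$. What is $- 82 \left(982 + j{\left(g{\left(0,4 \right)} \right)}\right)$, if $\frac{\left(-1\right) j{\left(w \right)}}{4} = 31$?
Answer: $-70356$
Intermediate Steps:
$j{\left(w \right)} = -124$ ($j{\left(w \right)} = \left(-4\right) 31 = -124$)
$- 82 \left(982 + j{\left(g{\left(0,4 \right)} \right)}\right) = - 82 \left(982 - 124\right) = \left(-82\right) 858 = -70356$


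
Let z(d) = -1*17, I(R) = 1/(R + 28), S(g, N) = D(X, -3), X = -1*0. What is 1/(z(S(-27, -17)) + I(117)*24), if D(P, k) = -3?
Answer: -145/2441 ≈ -0.059402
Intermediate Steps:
X = 0
S(g, N) = -3
I(R) = 1/(28 + R)
z(d) = -17
1/(z(S(-27, -17)) + I(117)*24) = 1/(-17 + 24/(28 + 117)) = 1/(-17 + 24/145) = 1/(-2441/145) = -145/2441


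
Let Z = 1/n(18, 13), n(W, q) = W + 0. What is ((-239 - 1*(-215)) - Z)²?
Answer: 187489/324 ≈ 578.67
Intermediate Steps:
n(W, q) = W
Z = 1/18 ≈ 0.055556
((-239 - 1*(-215)) - Z)² = ((-239 - 1*(-215)) - 1*1/18)² = ((-239 + 215) - 1/18)² = (-24 - 1/18)² = (-433/18)² = 187489/324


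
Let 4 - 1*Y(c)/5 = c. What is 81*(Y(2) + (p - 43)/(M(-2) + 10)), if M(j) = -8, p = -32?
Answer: -4455/2 ≈ -2227.5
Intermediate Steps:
Y(c) = 20 - 5*c
81*(Y(2) + (p - 43)/(M(-2) + 10)) = 81*((20 - 5*2) + (-32 - 43)/(-8 + 10)) = 81*((20 - 10) - 75/2) = 81*(10 - 75*1/2) = 81*(10 - 75/2) = 81*(-55/2) = -4455/2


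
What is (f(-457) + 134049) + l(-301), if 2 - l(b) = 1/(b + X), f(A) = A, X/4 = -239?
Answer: 167927659/1257 ≈ 1.3359e+5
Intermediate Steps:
X = -956 (X = 4*(-239) = -956)
l(b) = 2 - 1/(-956 + b) (l(b) = 2 - 1/(b - 956) = 2 - 1/(-956 + b))
(f(-457) + 134049) + l(-301) = (-457 + 134049) + (-1913 + 2*(-301))/(-956 - 301) = 133592 + (-1913 - 602)/(-1257) = 133592 - 1/1257*(-2515) = 133592 + 2515/1257 = 167927659/1257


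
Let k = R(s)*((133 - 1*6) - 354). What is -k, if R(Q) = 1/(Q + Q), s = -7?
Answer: -227/14 ≈ -16.214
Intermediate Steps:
R(Q) = 1/(2*Q)
k = 227/14 (k = ((1/2)/(-7))*((133 - 1*6) - 354) = ((1/2)*(-1/7))*((133 - 6) - 354) = -(127 - 354)/14 = -1/14*(-227) = 227/14 ≈ 16.214)
-k = -1*227/14 = -227/14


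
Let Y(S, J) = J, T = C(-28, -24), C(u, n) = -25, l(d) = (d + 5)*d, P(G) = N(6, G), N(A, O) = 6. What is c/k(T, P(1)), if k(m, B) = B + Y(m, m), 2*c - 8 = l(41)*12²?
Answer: -135796/19 ≈ -7147.2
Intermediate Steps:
P(G) = 6
l(d) = d*(5 + d) (l(d) = (5 + d)*d = d*(5 + d))
T = -25
c = 135796 (c = 4 + ((41*(5 + 41))*12²)/2 = 4 + ((41*46)*144)/2 = 4 + (1886*144)/2 = 4 + (½)*271584 = 4 + 135792 = 135796)
k(m, B) = B + m
c/k(T, P(1)) = 135796/(6 - 25) = 135796/(-19) = 135796*(-1/19) = -135796/19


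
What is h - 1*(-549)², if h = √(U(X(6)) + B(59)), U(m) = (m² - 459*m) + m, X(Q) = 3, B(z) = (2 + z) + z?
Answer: -301401 + I*√1245 ≈ -3.014e+5 + 35.285*I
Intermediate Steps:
B(z) = 2 + 2*z
U(m) = m² - 458*m
h = I*√1245 (h = √(3*(-458 + 3) + (2 + 2*59)) = √(3*(-455) + (2 + 118)) = √(-1365 + 120) = √(-1245) = I*√1245 ≈ 35.285*I)
h - 1*(-549)² = I*√1245 - 1*(-549)² = I*√1245 - 1*301401 = I*√1245 - 301401 = -301401 + I*√1245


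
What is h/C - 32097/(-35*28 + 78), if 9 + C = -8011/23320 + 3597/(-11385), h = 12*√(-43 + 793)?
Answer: 32097/902 - 19308960*√30/3108571 ≈ 1.5623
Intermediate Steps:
h = 60*√30 (h = 12*√750 = 12*(5*√30) = 60*√30 ≈ 328.63)
C = -3108571/321816 (C = -9 + (-8011/23320 + 3597/(-11385)) = -9 + (-8011*1/23320 + 3597*(-1/11385)) = -9 + (-8011/23320 - 109/345) = -9 - 212227/321816 = -3108571/321816 ≈ -9.6595)
h/C - 32097/(-35*28 + 78) = (60*√30)/(-3108571/321816) - 32097/(-35*28 + 78) = (60*√30)*(-321816/3108571) - 32097/(-980 + 78) = -19308960*√30/3108571 - 32097/(-902) = -19308960*√30/3108571 - 32097*(-1/902) = -19308960*√30/3108571 + 32097/902 = 32097/902 - 19308960*√30/3108571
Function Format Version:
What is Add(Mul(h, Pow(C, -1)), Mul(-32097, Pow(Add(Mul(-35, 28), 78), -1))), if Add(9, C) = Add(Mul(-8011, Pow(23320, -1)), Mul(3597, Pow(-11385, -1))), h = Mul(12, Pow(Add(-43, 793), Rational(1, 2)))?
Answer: Add(Rational(32097, 902), Mul(Rational(-19308960, 3108571), Pow(30, Rational(1, 2)))) ≈ 1.5623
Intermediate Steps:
h = Mul(60, Pow(30, Rational(1, 2))) (h = Mul(12, Pow(750, Rational(1, 2))) = Mul(12, Mul(5, Pow(30, Rational(1, 2)))) = Mul(60, Pow(30, Rational(1, 2))) ≈ 328.63)
C = Rational(-3108571, 321816) (C = Add(-9, Add(Mul(-8011, Pow(23320, -1)), Mul(3597, Pow(-11385, -1)))) = Add(-9, Add(Mul(-8011, Rational(1, 23320)), Mul(3597, Rational(-1, 11385)))) = Add(-9, Add(Rational(-8011, 23320), Rational(-109, 345))) = Add(-9, Rational(-212227, 321816)) = Rational(-3108571, 321816) ≈ -9.6595)
Add(Mul(h, Pow(C, -1)), Mul(-32097, Pow(Add(Mul(-35, 28), 78), -1))) = Add(Mul(Mul(60, Pow(30, Rational(1, 2))), Pow(Rational(-3108571, 321816), -1)), Mul(-32097, Pow(Add(Mul(-35, 28), 78), -1))) = Add(Mul(Mul(60, Pow(30, Rational(1, 2))), Rational(-321816, 3108571)), Mul(-32097, Pow(Add(-980, 78), -1))) = Add(Mul(Rational(-19308960, 3108571), Pow(30, Rational(1, 2))), Mul(-32097, Pow(-902, -1))) = Add(Mul(Rational(-19308960, 3108571), Pow(30, Rational(1, 2))), Mul(-32097, Rational(-1, 902))) = Add(Mul(Rational(-19308960, 3108571), Pow(30, Rational(1, 2))), Rational(32097, 902)) = Add(Rational(32097, 902), Mul(Rational(-19308960, 3108571), Pow(30, Rational(1, 2))))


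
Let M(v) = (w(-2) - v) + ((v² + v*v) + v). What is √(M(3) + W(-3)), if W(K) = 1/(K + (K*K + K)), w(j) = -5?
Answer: 2*√30/3 ≈ 3.6515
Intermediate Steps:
M(v) = -5 + 2*v² (M(v) = (-5 - v) + ((v² + v*v) + v) = (-5 - v) + ((v² + v²) + v) = (-5 - v) + (2*v² + v) = (-5 - v) + (v + 2*v²) = -5 + 2*v²)
W(K) = 1/(K² + 2*K) (W(K) = 1/(K + (K² + K)) = 1/(K + (K + K²)) = 1/(K² + 2*K))
√(M(3) + W(-3)) = √((-5 + 2*3²) + 1/((-3)*(2 - 3))) = √((-5 + 2*9) - ⅓/(-1)) = √((-5 + 18) - ⅓*(-1)) = √(13 + ⅓) = √(40/3) = 2*√30/3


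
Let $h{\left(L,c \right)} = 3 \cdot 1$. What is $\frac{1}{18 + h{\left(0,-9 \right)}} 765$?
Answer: $\frac{255}{7} \approx 36.429$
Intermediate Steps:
$h{\left(L,c \right)} = 3$
$\frac{1}{18 + h{\left(0,-9 \right)}} 765 = \frac{1}{18 + 3} \cdot 765 = \frac{1}{21} \cdot 765 = \frac{255}{7}$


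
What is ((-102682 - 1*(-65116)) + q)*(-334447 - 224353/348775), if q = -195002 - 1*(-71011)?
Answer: 18845135627323346/348775 ≈ 5.4032e+10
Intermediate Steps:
q = -123991 (q = -195002 + 71011 = -123991)
((-102682 - 1*(-65116)) + q)*(-334447 - 224353/348775) = ((-102682 - 1*(-65116)) - 123991)*(-334447 - 224353/348775) = ((-102682 + 65116) - 123991)*(-334447 - 224353*1/348775) = (-37566 - 123991)*(-334447 - 224353/348775) = -161557*(-116646976778/348775) = 18845135627323346/348775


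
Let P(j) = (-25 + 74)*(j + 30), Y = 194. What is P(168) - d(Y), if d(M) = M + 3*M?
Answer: 8926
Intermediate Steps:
P(j) = 1470 + 49*j (P(j) = 49*(30 + j) = 1470 + 49*j)
d(M) = 4*M
P(168) - d(Y) = (1470 + 49*168) - 4*194 = (1470 + 8232) - 1*776 = 9702 - 776 = 8926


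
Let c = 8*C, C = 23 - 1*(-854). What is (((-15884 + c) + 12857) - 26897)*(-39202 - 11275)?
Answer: 1156327116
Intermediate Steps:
C = 877 (C = 23 + 854 = 877)
c = 7016 (c = 8*877 = 7016)
(((-15884 + c) + 12857) - 26897)*(-39202 - 11275) = (((-15884 + 7016) + 12857) - 26897)*(-39202 - 11275) = ((-8868 + 12857) - 26897)*(-50477) = (3989 - 26897)*(-50477) = -22908*(-50477) = 1156327116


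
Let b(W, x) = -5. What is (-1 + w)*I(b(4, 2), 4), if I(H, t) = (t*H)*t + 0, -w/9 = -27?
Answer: -19360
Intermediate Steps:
w = 243 (w = -9*(-27) = 243)
I(H, t) = H*t² (I(H, t) = (H*t)*t + 0 = H*t² + 0 = H*t²)
(-1 + w)*I(b(4, 2), 4) = (-1 + 243)*(-5*4²) = 242*(-5*16) = 242*(-80) = -19360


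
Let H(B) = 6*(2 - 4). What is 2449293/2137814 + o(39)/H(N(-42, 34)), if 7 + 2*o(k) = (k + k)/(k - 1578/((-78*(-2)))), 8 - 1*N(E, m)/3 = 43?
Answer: 3646361317/2752282824 ≈ 1.3249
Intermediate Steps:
N(E, m) = -105 (N(E, m) = 24 - 3*43 = 24 - 129 = -105)
H(B) = -12 (H(B) = 6*(-2) = -12)
o(k) = -7/2 + k/(-263/26 + k) (o(k) = -7/2 + ((k + k)/(k - 1578/((-78*(-2)))))/2 = -7/2 + ((2*k)/(k - 1578/156))/2 = -7/2 + ((2*k)/(k - 1578*1/156))/2 = -7/2 + ((2*k)/(k - 263/26))/2 = -7/2 + ((2*k)/(-263/26 + k))/2 = -7/2 + (2*k/(-263/26 + k))/2 = -7/2 + k/(-263/26 + k))
2449293/2137814 + o(39)/H(N(-42, 34)) = 2449293/2137814 + ((1841 - 130*39)/(2*(-263 + 26*39)))/(-12) = 2449293*(1/2137814) + ((1841 - 5070)/(2*(-263 + 1014)))*(-1/12) = 349899/305402 + ((½)*(-3229)/751)*(-1/12) = 349899/305402 + ((½)*(1/751)*(-3229))*(-1/12) = 349899/305402 - 3229/1502*(-1/12) = 349899/305402 + 3229/18024 = 3646361317/2752282824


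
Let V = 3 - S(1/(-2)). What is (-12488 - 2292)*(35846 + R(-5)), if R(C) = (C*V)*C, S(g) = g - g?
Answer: -530912380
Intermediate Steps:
S(g) = 0
V = 3 (V = 3 - 1*0 = 3 + 0 = 3)
R(C) = 3*C² (R(C) = (C*3)*C = (3*C)*C = 3*C²)
(-12488 - 2292)*(35846 + R(-5)) = (-12488 - 2292)*(35846 + 3*(-5)²) = -14780*(35846 + 3*25) = -14780*(35846 + 75) = -14780*35921 = -530912380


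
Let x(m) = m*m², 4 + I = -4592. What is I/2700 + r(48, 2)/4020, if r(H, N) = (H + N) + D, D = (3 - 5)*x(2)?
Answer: -51067/30150 ≈ -1.6938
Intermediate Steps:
I = -4596 (I = -4 - 4592 = -4596)
x(m) = m³
D = -16 (D = (3 - 5)*2³ = -2*8 = -16)
r(H, N) = -16 + H + N (r(H, N) = (H + N) - 16 = -16 + H + N)
I/2700 + r(48, 2)/4020 = -4596/2700 + (-16 + 48 + 2)/4020 = -4596*1/2700 + 34*(1/4020) = -383/225 + 17/2010 = -51067/30150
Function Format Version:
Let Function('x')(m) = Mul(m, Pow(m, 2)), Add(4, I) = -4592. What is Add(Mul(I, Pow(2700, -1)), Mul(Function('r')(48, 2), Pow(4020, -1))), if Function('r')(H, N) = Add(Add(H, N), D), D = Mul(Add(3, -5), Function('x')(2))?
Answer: Rational(-51067, 30150) ≈ -1.6938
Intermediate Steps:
I = -4596 (I = Add(-4, -4592) = -4596)
Function('x')(m) = Pow(m, 3)
D = -16 (D = Mul(Add(3, -5), Pow(2, 3)) = Mul(-2, 8) = -16)
Function('r')(H, N) = Add(-16, H, N) (Function('r')(H, N) = Add(Add(H, N), -16) = Add(-16, H, N))
Add(Mul(I, Pow(2700, -1)), Mul(Function('r')(48, 2), Pow(4020, -1))) = Add(Mul(-4596, Pow(2700, -1)), Mul(Add(-16, 48, 2), Pow(4020, -1))) = Add(Mul(-4596, Rational(1, 2700)), Mul(34, Rational(1, 4020))) = Add(Rational(-383, 225), Rational(17, 2010)) = Rational(-51067, 30150)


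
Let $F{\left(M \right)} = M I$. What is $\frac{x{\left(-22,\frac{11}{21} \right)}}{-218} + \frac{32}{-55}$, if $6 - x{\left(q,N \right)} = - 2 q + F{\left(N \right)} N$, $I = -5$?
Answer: $- \frac{2188001}{5287590} \approx -0.4138$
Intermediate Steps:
$F{\left(M \right)} = - 5 M$ ($F{\left(M \right)} = M \left(-5\right) = - 5 M$)
$x{\left(q,N \right)} = 6 + 2 q + 5 N^{2}$ ($x{\left(q,N \right)} = 6 - \left(- 2 q + - 5 N N\right) = 6 - \left(- 2 q - 5 N^{2}\right) = 6 - \left(- 5 N^{2} - 2 q\right) = 6 + \left(2 q + 5 N^{2}\right) = 6 + 2 q + 5 N^{2}$)
$\frac{x{\left(-22,\frac{11}{21} \right)}}{-218} + \frac{32}{-55} = \frac{6 + 2 \left(-22\right) + 5 \left(\frac{11}{21}\right)^{2}}{-218} + \frac{32}{-55} = \left(6 - 44 + 5 \left(11 \cdot \frac{1}{21}\right)^{2}\right) \left(- \frac{1}{218}\right) + 32 \left(- \frac{1}{55}\right) = \left(6 - 44 + 5 \left(\frac{11}{21}\right)^{2}\right) \left(- \frac{1}{218}\right) - \frac{32}{55} = \left(6 - 44 + 5 \cdot \frac{121}{441}\right) \left(- \frac{1}{218}\right) - \frac{32}{55} = \left(6 - 44 + \frac{605}{441}\right) \left(- \frac{1}{218}\right) - \frac{32}{55} = \left(- \frac{16153}{441}\right) \left(- \frac{1}{218}\right) - \frac{32}{55} = \frac{16153}{96138} - \frac{32}{55} = - \frac{2188001}{5287590}$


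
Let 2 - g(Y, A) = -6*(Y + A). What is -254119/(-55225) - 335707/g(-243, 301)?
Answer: -738019097/773150 ≈ -954.56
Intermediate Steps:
g(Y, A) = 2 + 6*A + 6*Y (g(Y, A) = 2 - (-6)*(Y + A) = 2 - (-6)*(A + Y) = 2 - (-6*A - 6*Y) = 2 + (6*A + 6*Y) = 2 + 6*A + 6*Y)
-254119/(-55225) - 335707/g(-243, 301) = -254119/(-55225) - 335707/(2 + 6*301 + 6*(-243)) = -254119*(-1/55225) - 335707/(2 + 1806 - 1458) = 254119/55225 - 335707/350 = -738019097/773150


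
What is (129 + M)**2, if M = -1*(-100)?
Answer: 52441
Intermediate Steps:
M = 100
(129 + M)**2 = (129 + 100)**2 = 229**2 = 52441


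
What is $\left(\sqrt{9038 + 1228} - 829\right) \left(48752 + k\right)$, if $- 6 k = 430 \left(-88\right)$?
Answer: $- \frac{136930904}{3} + \frac{165176 \sqrt{10266}}{3} \approx -4.0065 \cdot 10^{7}$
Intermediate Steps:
$k = \frac{18920}{3}$ ($k = - \frac{430 \left(-88\right)}{6} = \left(- \frac{1}{6}\right) \left(-37840\right) = \frac{18920}{3} \approx 6306.7$)
$\left(\sqrt{9038 + 1228} - 829\right) \left(48752 + k\right) = \left(\sqrt{9038 + 1228} - 829\right) \left(48752 + \frac{18920}{3}\right) = \left(\sqrt{10266} - 829\right) \frac{165176}{3} = \left(-829 + \sqrt{10266}\right) \frac{165176}{3} = - \frac{136930904}{3} + \frac{165176 \sqrt{10266}}{3}$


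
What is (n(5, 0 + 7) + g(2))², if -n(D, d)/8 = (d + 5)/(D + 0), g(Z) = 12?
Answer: 1296/25 ≈ 51.840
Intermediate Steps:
n(D, d) = -8*(5 + d)/D (n(D, d) = -8*(d + 5)/(D + 0) = -8*(5 + d)/D)
(n(5, 0 + 7) + g(2))² = (8*(-5 - (0 + 7))/5 + 12)² = (8*(⅕)*(-5 - 1*7) + 12)² = (8*(⅕)*(-5 - 7) + 12)² = (8*(⅕)*(-12) + 12)² = (-96/5 + 12)² = (-36/5)² = 1296/25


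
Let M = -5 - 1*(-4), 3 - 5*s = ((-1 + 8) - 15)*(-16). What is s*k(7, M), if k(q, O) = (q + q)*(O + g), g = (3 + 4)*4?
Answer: -9450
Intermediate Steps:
s = -25 (s = ⅗ - ((-1 + 8) - 15)*(-16)/5 = ⅗ - (7 - 15)*(-16)/5 = ⅗ - (-8)*(-16)/5 = ⅗ - ⅕*128 = ⅗ - 128/5 = -25)
g = 28 (g = 7*4 = 28)
M = -1 (M = -5 + 4 = -1)
k(q, O) = 2*q*(28 + O) (k(q, O) = (q + q)*(O + 28) = (2*q)*(28 + O) = 2*q*(28 + O))
s*k(7, M) = -50*7*(28 - 1) = -50*7*27 = -25*378 = -9450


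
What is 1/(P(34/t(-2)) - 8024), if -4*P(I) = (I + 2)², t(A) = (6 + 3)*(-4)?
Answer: -1296/10399465 ≈ -0.00012462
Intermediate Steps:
t(A) = -36 (t(A) = 9*(-4) = -36)
P(I) = -(2 + I)²/4 (P(I) = -(I + 2)²/4 = -(2 + I)²/4)
1/(P(34/t(-2)) - 8024) = 1/(-(2 + 34/(-36))²/4 - 8024) = 1/(-(2 + 34*(-1/36))²/4 - 8024) = 1/(-(2 - 17/18)²/4 - 8024) = 1/(-(19/18)²/4 - 8024) = 1/(-¼*361/324 - 8024) = 1/(-361/1296 - 8024) = 1/(-10399465/1296) = -1296/10399465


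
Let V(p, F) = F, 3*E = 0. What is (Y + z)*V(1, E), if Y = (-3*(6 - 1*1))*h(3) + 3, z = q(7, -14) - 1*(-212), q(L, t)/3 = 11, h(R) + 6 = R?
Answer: 0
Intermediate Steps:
E = 0 (E = (1/3)*0 = 0)
h(R) = -6 + R
q(L, t) = 33 (q(L, t) = 3*11 = 33)
z = 245 (z = 33 - 1*(-212) = 33 + 212 = 245)
Y = 48 (Y = (-3*(6 - 1*1))*(-6 + 3) + 3 = -3*(6 - 1)*(-3) + 3 = -3*5*(-3) + 3 = -15*(-3) + 3 = 45 + 3 = 48)
(Y + z)*V(1, E) = (48 + 245)*0 = 293*0 = 0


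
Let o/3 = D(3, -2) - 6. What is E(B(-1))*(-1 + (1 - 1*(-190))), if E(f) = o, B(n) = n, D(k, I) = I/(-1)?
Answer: -2280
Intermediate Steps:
D(k, I) = -I (D(k, I) = I*(-1) = -I)
o = -12 (o = 3*(-1*(-2) - 6) = 3*(2 - 6) = 3*(-4) = -12)
E(f) = -12
E(B(-1))*(-1 + (1 - 1*(-190))) = -12*(-1 + (1 - 1*(-190))) = -12*(-1 + (1 + 190)) = -12*(-1 + 191) = -12*190 = -2280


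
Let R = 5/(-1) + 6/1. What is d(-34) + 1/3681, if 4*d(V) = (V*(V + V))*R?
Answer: 2127619/3681 ≈ 578.00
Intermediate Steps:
R = 1 (R = 5*(-1) + 6*1 = -5 + 6 = 1)
d(V) = V²/2 (d(V) = ((V*(V + V))*1)/4 = ((V*(2*V))*1)/4 = ((2*V²)*1)/4 = (2*V²)/4 = V²/2)
d(-34) + 1/3681 = (½)*(-34)² + 1/3681 = (½)*1156 + 1/3681 = 578 + 1/3681 = 2127619/3681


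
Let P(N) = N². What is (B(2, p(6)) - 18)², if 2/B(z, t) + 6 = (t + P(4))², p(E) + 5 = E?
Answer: 25928464/80089 ≈ 323.75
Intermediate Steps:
p(E) = -5 + E
B(z, t) = 2/(-6 + (16 + t)²) (B(z, t) = 2/(-6 + (t + 4²)²) = 2/(-6 + (t + 16)²) = 2/(-6 + (16 + t)²))
(B(2, p(6)) - 18)² = (2/(-6 + (16 + (-5 + 6))²) - 18)² = (2/(-6 + (16 + 1)²) - 18)² = (2/(-6 + 17²) - 18)² = (2/(-6 + 289) - 18)² = (2/283 - 18)² = (-5092/283)² = 25928464/80089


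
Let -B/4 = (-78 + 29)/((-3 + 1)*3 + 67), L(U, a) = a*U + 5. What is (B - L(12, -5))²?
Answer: 12609601/3721 ≈ 3388.8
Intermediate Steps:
L(U, a) = 5 + U*a (L(U, a) = U*a + 5 = 5 + U*a)
B = 196/61 (B = -4*(-78 + 29)/((-3 + 1)*3 + 67) = -(-196)/(-2*3 + 67) = -(-196)/(-6 + 67) = -(-196)/61 = -4*(-49/61) = 196/61 ≈ 3.2131)
(B - L(12, -5))² = (196/61 - (5 + 12*(-5)))² = (196/61 - (5 - 60))² = (196/61 - 1*(-55))² = (196/61 + 55)² = (3551/61)² = 12609601/3721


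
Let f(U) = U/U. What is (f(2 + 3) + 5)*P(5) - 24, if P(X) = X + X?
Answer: 36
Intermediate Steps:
f(U) = 1
P(X) = 2*X
(f(2 + 3) + 5)*P(5) - 24 = (1 + 5)*(2*5) - 24 = 6*10 - 24 = 60 - 24 = 36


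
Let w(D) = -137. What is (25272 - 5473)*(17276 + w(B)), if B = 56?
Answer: 339335061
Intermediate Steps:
(25272 - 5473)*(17276 + w(B)) = (25272 - 5473)*(17276 - 137) = 19799*17139 = 339335061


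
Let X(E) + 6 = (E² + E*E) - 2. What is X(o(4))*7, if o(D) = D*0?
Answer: -56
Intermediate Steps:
o(D) = 0
X(E) = -8 + 2*E² (X(E) = -6 + ((E² + E*E) - 2) = -6 + ((E² + E²) - 2) = -6 + (2*E² - 2) = -6 + (-2 + 2*E²) = -8 + 2*E²)
X(o(4))*7 = (-8 + 2*0²)*7 = (-8 + 2*0)*7 = (-8 + 0)*7 = -8*7 = -56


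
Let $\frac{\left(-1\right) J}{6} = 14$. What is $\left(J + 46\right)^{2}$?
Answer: $1444$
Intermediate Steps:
$J = -84$ ($J = \left(-6\right) 14 = -84$)
$\left(J + 46\right)^{2} = \left(-84 + 46\right)^{2} = \left(-38\right)^{2} = 1444$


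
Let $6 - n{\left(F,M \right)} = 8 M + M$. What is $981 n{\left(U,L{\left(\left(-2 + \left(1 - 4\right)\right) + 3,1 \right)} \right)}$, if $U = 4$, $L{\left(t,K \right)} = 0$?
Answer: $5886$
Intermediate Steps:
$n{\left(F,M \right)} = 6 - 9 M$ ($n{\left(F,M \right)} = 6 - \left(8 M + M\right) = 6 - 9 M$)
$981 n{\left(U,L{\left(\left(-2 + \left(1 - 4\right)\right) + 3,1 \right)} \right)} = 981 \left(6 - 0\right) = 981 \left(6 + 0\right) = 981 \cdot 6 = 5886$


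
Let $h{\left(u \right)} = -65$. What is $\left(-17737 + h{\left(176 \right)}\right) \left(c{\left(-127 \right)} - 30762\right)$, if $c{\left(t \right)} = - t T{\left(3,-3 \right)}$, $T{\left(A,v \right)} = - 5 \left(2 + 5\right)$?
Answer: $626755014$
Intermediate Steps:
$T{\left(A,v \right)} = -35$ ($T{\left(A,v \right)} = \left(-5\right) 7 = -35$)
$c{\left(t \right)} = 35 t$ ($c{\left(t \right)} = - t \left(-35\right) = 35 t$)
$\left(-17737 + h{\left(176 \right)}\right) \left(c{\left(-127 \right)} - 30762\right) = \left(-17737 - 65\right) \left(35 \left(-127\right) - 30762\right) = - 17802 \left(-4445 - 30762\right) = \left(-17802\right) \left(-35207\right) = 626755014$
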